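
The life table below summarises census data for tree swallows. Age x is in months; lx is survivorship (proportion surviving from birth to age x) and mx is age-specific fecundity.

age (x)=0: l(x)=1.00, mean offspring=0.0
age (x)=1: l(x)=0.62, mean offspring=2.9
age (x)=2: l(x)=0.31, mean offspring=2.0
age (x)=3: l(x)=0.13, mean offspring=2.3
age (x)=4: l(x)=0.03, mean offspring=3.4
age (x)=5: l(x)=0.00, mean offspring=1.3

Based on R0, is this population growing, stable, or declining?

R0 = Σ lx·mx = 0 + 1.798 + 0.62 + 0.299 + 0.102 + 0 = 2.819
R0 > 1, so the population is growing.

growing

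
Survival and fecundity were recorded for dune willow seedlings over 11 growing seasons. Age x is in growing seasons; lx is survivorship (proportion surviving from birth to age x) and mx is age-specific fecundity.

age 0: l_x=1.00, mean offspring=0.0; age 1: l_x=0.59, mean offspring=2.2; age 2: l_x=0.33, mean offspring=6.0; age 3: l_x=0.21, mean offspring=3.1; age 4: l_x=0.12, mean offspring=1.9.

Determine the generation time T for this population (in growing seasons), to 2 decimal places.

1.95

lx·mx: 0, 1.298, 1.98, 0.651, 0.228 → R0 = 4.157
x·lx·mx: 0, 1.298, 3.96, 1.953, 0.912 → Σ = 8.123
T = 8.123 / 4.157 = 1.954053… → 1.95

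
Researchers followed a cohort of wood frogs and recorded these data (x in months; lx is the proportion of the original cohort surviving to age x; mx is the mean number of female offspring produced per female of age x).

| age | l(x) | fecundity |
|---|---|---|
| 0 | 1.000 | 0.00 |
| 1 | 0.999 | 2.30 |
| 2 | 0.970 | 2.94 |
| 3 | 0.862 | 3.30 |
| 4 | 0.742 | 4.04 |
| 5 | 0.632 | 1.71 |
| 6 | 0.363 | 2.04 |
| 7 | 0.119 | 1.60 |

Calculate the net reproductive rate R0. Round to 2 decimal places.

lx·mx by age: 0, 2.2977, 2.8518, 2.8446, 2.99768, 1.08072, 0.74052, 0.1904
R0 = Σ lx·mx = 13.00342 → 13.00

13.00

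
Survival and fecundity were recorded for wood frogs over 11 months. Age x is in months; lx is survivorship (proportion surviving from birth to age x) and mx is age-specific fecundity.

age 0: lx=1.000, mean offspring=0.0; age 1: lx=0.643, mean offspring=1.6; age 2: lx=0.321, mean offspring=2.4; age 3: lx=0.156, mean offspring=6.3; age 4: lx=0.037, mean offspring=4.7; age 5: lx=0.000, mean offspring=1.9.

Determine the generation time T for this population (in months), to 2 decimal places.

lx·mx: 0, 1.0288, 0.7704, 0.9828, 0.1739, 0 → R0 = 2.9559
x·lx·mx: 0, 1.0288, 1.5408, 2.9484, 0.6956, 0 → Σ = 6.2136
T = 6.2136 / 2.9559 = 2.102101… → 2.10

2.10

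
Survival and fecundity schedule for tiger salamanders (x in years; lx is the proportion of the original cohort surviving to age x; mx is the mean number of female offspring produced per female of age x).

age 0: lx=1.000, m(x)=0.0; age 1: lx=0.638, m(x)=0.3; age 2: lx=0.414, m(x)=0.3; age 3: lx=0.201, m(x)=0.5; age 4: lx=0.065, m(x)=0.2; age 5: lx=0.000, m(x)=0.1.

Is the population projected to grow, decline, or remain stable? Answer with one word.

R0 = Σ lx·mx = 0 + 0.1914 + 0.1242 + 0.1005 + 0.013 + 0 = 0.4291
R0 < 1, so the population is declining.

declining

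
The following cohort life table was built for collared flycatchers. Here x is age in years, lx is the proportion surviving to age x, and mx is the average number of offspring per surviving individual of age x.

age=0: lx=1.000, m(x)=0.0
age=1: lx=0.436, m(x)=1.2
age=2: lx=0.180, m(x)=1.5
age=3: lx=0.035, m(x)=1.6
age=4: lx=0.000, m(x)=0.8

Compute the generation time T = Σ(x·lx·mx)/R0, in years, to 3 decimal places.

1.450

lx·mx: 0, 0.5232, 0.27, 0.056, 0 → R0 = 0.8492
x·lx·mx: 0, 0.5232, 0.54, 0.168, 0 → Σ = 1.2312
T = 1.2312 / 0.8492 = 1.449835… → 1.450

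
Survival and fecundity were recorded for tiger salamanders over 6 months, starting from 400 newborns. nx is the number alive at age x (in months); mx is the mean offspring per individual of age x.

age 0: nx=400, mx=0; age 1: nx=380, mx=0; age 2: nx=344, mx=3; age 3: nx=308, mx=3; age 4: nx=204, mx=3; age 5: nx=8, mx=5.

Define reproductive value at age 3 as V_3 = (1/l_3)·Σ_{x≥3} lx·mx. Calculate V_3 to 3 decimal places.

lx = nx/n0 = nx/400: 1, 0.95, 0.86, 0.77, 0.51, 0.02
lx·mx for x ≥ 3: 2.31, 1.53, 0.1 → sum = 3.94
V_3 = 3.94 / l_3 = 3.94 / 0.77 = 5.116883… → 5.117

5.117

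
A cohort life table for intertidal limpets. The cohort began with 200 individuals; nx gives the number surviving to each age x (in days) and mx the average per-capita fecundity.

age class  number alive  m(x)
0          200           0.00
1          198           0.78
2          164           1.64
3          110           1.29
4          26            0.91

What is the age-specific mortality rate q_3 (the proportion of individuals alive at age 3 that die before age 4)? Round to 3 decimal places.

lx = nx/n0 = nx/200: 1, 0.99, 0.82, 0.55, 0.13
q_3 = (l_3 − l_4) / l_3 = (0.55 − 0.13) / 0.55
     = 0.42 / 0.55 = 0.763636… → 0.764

0.764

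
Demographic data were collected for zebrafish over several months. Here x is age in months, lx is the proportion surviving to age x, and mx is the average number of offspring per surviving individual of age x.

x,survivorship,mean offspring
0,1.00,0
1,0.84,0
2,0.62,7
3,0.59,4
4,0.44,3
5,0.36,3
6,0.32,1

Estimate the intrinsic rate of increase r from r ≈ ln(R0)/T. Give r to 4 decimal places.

R0 = Σ lx·mx = 0 + 0 + 4.34 + 2.36 + 1.32 + 1.08 + 0.32 = 9.42
Σ x·lx·mx = 28.36; T = 28.36/9.42 = 3.01062…
r ≈ ln(R0)/T = ln(9.42)/3.01062… = 0.744976… → 0.7450

0.7450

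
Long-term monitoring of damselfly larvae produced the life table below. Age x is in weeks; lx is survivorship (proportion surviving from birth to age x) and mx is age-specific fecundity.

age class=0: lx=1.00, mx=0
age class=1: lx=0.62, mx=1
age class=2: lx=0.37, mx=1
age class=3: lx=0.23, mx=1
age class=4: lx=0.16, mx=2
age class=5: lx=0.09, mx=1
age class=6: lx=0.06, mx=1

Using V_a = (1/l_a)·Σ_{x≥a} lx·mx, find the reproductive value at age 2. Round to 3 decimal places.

lx·mx for x ≥ 2: 0.37, 0.23, 0.32, 0.09, 0.06 → sum = 1.07
V_2 = 1.07 / l_2 = 1.07 / 0.37 = 2.891892… → 2.892

2.892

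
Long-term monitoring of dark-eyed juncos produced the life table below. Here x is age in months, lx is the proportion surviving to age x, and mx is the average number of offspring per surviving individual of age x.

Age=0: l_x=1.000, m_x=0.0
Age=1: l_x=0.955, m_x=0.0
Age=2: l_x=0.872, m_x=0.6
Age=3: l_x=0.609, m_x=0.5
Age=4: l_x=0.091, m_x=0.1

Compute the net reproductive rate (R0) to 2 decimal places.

0.84

lx·mx by age: 0, 0, 0.5232, 0.3045, 0.0091
R0 = Σ lx·mx = 0.8368 → 0.84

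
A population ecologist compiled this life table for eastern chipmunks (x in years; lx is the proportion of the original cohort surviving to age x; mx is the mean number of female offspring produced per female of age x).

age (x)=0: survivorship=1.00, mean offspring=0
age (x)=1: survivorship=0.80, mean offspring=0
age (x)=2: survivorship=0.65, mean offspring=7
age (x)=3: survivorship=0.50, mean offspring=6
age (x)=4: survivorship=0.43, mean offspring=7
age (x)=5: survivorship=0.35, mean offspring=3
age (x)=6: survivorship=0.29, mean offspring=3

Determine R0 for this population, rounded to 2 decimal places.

lx·mx by age: 0, 0, 4.55, 3, 3.01, 1.05, 0.87
R0 = Σ lx·mx = 12.48 → 12.48

12.48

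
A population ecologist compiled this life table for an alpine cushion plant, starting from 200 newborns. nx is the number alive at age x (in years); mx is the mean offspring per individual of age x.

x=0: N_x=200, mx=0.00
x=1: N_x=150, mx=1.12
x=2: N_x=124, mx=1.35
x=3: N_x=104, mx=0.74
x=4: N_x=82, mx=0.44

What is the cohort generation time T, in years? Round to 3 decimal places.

1.958

lx = nx/n0 = nx/200: 1, 0.75, 0.62, 0.52, 0.41
lx·mx: 0, 0.84, 0.837, 0.3848, 0.1804 → R0 = 2.2422
x·lx·mx: 0, 0.84, 1.674, 1.1544, 0.7216 → Σ = 4.39
T = 4.39 / 2.2422 = 1.957898… → 1.958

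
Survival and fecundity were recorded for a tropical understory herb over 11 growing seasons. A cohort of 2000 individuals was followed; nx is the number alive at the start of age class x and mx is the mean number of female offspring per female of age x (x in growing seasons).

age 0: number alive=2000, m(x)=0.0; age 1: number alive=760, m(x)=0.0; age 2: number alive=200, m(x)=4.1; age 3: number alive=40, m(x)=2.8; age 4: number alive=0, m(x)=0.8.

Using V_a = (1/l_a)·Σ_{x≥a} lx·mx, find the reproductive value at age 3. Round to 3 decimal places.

2.800

lx = nx/n0 = nx/2000: 1, 0.38, 0.1, 0.02, 0
lx·mx for x ≥ 3: 0.056, 0 → sum = 0.056
V_3 = 0.056 / l_3 = 0.056 / 0.02 = 2.8 → 2.800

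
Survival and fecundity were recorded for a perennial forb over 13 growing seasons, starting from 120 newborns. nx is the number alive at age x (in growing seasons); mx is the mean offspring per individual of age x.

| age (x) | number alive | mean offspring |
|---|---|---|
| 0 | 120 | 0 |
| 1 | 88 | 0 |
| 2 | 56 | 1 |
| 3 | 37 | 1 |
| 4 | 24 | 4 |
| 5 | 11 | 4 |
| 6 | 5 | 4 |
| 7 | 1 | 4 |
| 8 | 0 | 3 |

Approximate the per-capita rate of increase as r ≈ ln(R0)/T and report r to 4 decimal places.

lx = nx/n0 = nx/120: 1, 0.73333…, 0.46667…, 0.30833…, 0.2, 0.09167…, 0.04167…, 0.00833…, 0
R0 = Σ lx·mx = 0 + 0 + 0.46667… + 0.30833… + 0.8 + 0.36667… + 0.16667… + 0.03333… + 0 = 2.141667…
Σ x·lx·mx = 8.125…; T = 8.125…/2.141667… = 3.79377…
r ≈ ln(R0)/T = ln(2.141667…)/3.79377… = 0.200746… → 0.2007

0.2007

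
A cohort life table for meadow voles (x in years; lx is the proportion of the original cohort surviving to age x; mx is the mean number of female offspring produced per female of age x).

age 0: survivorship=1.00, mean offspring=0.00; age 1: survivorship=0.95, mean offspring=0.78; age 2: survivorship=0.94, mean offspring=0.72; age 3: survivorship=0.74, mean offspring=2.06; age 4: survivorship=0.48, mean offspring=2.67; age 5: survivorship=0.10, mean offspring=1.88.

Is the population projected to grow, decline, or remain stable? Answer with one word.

R0 = Σ lx·mx = 0 + 0.741 + 0.6768 + 1.5244 + 1.2816 + 0.188 = 4.4118
R0 > 1, so the population is growing.

growing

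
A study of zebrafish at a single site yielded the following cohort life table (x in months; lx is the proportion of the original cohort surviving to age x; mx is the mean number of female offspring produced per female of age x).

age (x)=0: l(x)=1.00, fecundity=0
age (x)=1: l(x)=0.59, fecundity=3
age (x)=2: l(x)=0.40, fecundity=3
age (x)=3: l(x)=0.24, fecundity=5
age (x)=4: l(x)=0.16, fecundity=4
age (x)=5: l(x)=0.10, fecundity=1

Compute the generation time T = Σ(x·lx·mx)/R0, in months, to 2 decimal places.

lx·mx: 0, 1.77, 1.2, 1.2, 0.64, 0.1 → R0 = 4.91
x·lx·mx: 0, 1.77, 2.4, 3.6, 2.56, 0.5 → Σ = 10.83
T = 10.83 / 4.91 = 2.205703… → 2.21

2.21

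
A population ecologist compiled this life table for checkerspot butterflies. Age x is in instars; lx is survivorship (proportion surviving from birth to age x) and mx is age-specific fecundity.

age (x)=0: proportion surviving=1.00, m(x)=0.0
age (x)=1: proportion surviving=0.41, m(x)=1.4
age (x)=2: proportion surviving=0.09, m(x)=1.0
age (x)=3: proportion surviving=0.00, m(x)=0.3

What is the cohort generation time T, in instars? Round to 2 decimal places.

lx·mx: 0, 0.574, 0.09, 0 → R0 = 0.664
x·lx·mx: 0, 0.574, 0.18, 0 → Σ = 0.754
T = 0.754 / 0.664 = 1.135542… → 1.14

1.14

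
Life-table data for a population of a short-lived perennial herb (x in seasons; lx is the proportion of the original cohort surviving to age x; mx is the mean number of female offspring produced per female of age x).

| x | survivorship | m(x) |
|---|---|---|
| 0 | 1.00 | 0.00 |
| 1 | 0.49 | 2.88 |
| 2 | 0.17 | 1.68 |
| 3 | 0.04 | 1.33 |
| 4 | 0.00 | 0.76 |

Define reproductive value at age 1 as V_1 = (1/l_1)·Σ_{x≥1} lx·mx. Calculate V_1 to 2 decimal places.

3.57

lx·mx for x ≥ 1: 1.4112, 0.2856, 0.0532, 0 → sum = 1.75
V_1 = 1.75 / l_1 = 1.75 / 0.49 = 3.571429… → 3.57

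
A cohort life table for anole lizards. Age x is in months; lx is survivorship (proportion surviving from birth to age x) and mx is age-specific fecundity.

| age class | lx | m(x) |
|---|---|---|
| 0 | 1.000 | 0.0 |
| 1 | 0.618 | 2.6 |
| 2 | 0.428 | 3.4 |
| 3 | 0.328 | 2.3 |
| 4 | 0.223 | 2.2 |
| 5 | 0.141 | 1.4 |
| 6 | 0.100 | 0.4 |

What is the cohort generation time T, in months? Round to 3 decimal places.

lx·mx: 0, 1.6068, 1.4552, 0.7544, 0.4906, 0.1974, 0.04 → R0 = 4.5444
x·lx·mx: 0, 1.6068, 2.9104, 2.2632, 1.9624, 0.987, 0.24 → Σ = 9.9698
T = 9.9698 / 4.5444 = 2.193865… → 2.194

2.194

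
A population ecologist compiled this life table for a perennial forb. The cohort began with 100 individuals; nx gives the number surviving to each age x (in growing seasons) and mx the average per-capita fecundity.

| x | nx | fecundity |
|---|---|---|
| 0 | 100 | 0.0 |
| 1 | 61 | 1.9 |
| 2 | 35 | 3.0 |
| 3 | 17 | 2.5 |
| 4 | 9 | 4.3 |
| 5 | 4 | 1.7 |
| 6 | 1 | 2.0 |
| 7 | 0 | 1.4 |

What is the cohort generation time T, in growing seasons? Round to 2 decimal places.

lx = nx/n0 = nx/100: 1, 0.61, 0.35, 0.17, 0.09, 0.04, 0.01, 0
lx·mx: 0, 1.159, 1.05, 0.425, 0.387, 0.068, 0.02, 0 → R0 = 3.109
x·lx·mx: 0, 1.159, 2.1, 1.275, 1.548, 0.34, 0.12, 0 → Σ = 6.542
T = 6.542 / 3.109 = 2.104214… → 2.10

2.10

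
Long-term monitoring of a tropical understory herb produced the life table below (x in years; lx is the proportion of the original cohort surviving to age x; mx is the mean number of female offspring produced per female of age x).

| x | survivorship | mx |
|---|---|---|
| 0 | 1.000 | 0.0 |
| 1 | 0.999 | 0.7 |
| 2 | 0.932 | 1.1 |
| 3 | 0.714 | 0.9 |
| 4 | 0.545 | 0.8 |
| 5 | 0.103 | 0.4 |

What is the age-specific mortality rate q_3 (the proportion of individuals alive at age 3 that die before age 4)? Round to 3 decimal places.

q_3 = (l_3 − l_4) / l_3 = (0.714 − 0.545) / 0.714
     = 0.169 / 0.714 = 0.236695… → 0.237

0.237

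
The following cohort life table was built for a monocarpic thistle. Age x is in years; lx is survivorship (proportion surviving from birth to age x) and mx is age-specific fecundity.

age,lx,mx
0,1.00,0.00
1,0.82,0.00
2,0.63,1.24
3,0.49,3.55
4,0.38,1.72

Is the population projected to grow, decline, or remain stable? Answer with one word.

R0 = Σ lx·mx = 0 + 0 + 0.7812 + 1.7395 + 0.6536 = 3.1743
R0 > 1, so the population is growing.

growing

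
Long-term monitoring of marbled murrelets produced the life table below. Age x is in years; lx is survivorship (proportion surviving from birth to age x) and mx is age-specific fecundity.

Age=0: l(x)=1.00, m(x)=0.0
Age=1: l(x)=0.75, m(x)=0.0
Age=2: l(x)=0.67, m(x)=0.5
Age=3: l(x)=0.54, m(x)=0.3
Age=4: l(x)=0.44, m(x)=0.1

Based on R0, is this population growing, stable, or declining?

declining

R0 = Σ lx·mx = 0 + 0 + 0.335 + 0.162 + 0.044 = 0.541
R0 < 1, so the population is declining.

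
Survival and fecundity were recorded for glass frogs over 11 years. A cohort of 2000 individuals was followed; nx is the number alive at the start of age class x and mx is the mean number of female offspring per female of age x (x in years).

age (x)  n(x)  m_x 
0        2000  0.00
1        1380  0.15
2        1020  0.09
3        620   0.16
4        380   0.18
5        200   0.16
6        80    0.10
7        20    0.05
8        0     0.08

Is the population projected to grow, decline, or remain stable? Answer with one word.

lx = nx/n0 = nx/2000: 1, 0.69, 0.51, 0.31, 0.19, 0.1, 0.04, 0.01, 0
R0 = Σ lx·mx = 0 + 0.1035 + 0.0459 + 0.0496 + 0.0342 + 0.016 + 0.004 + 0.0005 + 0 = 0.2537
R0 < 1, so the population is declining.

declining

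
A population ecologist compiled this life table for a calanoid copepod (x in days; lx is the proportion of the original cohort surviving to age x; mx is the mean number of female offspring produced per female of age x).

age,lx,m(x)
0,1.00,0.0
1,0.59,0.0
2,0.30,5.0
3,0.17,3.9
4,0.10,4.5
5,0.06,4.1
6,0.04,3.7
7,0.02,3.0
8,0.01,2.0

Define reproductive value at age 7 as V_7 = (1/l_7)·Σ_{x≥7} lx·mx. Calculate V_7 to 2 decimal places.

lx·mx for x ≥ 7: 0.06, 0.02 → sum = 0.08
V_7 = 0.08 / l_7 = 0.08 / 0.02 = 4 → 4.00

4.00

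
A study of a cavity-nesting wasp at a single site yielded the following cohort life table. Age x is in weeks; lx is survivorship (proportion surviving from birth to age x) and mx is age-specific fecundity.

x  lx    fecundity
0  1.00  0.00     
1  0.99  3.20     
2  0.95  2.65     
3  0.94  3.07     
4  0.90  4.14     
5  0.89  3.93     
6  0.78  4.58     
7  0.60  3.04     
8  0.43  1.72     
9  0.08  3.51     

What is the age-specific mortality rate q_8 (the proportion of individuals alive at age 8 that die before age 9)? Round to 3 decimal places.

0.814

q_8 = (l_8 − l_9) / l_8 = (0.43 − 0.08) / 0.43
     = 0.35 / 0.43 = 0.813953… → 0.814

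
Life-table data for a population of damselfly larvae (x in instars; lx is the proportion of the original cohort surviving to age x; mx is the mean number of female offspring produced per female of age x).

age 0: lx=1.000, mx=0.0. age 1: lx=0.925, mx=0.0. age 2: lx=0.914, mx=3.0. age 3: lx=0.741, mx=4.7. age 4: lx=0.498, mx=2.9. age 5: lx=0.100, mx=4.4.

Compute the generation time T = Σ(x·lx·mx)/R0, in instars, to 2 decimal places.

lx·mx: 0, 0, 2.742, 3.4827, 1.4442, 0.44 → R0 = 8.1089
x·lx·mx: 0, 0, 5.484, 10.4481, 5.7768, 2.2 → Σ = 23.9089
T = 23.9089 / 8.1089 = 2.948476… → 2.95

2.95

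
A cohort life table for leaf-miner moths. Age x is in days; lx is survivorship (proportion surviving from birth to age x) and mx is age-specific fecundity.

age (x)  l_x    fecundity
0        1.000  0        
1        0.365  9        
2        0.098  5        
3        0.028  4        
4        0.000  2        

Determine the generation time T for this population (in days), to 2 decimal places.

1.18

lx·mx: 0, 3.285, 0.49, 0.112, 0 → R0 = 3.887
x·lx·mx: 0, 3.285, 0.98, 0.336, 0 → Σ = 4.601
T = 4.601 / 3.887 = 1.183689… → 1.18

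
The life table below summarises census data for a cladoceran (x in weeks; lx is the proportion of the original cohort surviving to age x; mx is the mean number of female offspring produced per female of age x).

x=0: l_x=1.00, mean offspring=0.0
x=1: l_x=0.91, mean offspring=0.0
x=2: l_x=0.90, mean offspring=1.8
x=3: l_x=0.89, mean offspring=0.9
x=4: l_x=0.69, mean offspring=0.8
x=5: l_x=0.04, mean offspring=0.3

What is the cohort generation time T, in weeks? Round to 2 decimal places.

2.65

lx·mx: 0, 0, 1.62, 0.801, 0.552, 0.012 → R0 = 2.985
x·lx·mx: 0, 0, 3.24, 2.403, 2.208, 0.06 → Σ = 7.911
T = 7.911 / 2.985 = 2.650251… → 2.65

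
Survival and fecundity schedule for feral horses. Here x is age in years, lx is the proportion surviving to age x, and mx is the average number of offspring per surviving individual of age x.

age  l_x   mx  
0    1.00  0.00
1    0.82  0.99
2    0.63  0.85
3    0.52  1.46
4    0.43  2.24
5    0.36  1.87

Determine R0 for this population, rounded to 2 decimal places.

3.74

lx·mx by age: 0, 0.8118, 0.5355, 0.7592, 0.9632, 0.6732
R0 = Σ lx·mx = 3.7429 → 3.74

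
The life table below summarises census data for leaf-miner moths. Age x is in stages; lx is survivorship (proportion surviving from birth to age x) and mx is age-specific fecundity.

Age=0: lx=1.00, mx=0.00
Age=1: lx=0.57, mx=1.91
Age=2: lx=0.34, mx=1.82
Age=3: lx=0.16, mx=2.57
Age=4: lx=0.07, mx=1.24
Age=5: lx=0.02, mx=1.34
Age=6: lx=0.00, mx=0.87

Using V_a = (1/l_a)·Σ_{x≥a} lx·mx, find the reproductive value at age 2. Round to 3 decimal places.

lx·mx for x ≥ 2: 0.6188, 0.4112, 0.0868, 0.0268, 0 → sum = 1.1436
V_2 = 1.1436 / l_2 = 1.1436 / 0.34 = 3.363529… → 3.364

3.364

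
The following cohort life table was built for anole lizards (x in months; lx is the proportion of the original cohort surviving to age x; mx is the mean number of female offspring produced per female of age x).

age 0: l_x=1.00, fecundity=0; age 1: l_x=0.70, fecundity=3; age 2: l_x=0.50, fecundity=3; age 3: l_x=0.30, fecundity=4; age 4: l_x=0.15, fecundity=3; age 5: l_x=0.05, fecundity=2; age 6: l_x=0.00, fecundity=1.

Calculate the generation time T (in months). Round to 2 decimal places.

lx·mx: 0, 2.1, 1.5, 1.2, 0.45, 0.1, 0 → R0 = 5.35
x·lx·mx: 0, 2.1, 3, 3.6, 1.8, 0.5, 0 → Σ = 11
T = 11 / 5.35 = 2.056075… → 2.06

2.06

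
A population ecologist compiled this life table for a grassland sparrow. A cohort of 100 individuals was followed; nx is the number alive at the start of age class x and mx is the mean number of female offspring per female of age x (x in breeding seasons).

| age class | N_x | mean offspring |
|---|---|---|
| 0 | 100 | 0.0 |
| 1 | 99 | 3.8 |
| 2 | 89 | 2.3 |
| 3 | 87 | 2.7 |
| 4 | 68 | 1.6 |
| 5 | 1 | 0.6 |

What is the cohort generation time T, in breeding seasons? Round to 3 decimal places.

2.084

lx = nx/n0 = nx/100: 1, 0.99, 0.89, 0.87, 0.68, 0.01
lx·mx: 0, 3.762, 2.047, 2.349, 1.088, 0.006 → R0 = 9.252
x·lx·mx: 0, 3.762, 4.094, 7.047, 4.352, 0.03 → Σ = 19.285
T = 19.285 / 9.252 = 2.084414… → 2.084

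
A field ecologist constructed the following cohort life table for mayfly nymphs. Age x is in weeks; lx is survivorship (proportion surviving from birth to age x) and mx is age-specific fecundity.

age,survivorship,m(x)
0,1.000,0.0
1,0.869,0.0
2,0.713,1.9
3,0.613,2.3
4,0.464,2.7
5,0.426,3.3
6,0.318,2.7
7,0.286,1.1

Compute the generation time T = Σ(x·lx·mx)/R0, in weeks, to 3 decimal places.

lx·mx: 0, 0, 1.3547, 1.4099, 1.2528, 1.4058, 0.8586, 0.3146 → R0 = 6.5964
x·lx·mx: 0, 0, 2.7094, 4.2297, 5.0112, 7.029, 5.1516, 2.2022 → Σ = 26.3331
T = 26.3331 / 6.5964 = 3.992041… → 3.992

3.992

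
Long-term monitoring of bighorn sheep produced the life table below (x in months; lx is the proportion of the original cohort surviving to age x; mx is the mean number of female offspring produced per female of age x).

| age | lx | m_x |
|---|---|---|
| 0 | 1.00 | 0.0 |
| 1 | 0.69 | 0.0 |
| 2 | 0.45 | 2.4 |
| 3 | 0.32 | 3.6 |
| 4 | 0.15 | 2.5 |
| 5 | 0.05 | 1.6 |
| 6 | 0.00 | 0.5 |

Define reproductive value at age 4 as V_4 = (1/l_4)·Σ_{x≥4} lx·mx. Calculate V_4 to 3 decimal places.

3.033

lx·mx for x ≥ 4: 0.375, 0.08, 0 → sum = 0.455
V_4 = 0.455 / l_4 = 0.455 / 0.15 = 3.033333… → 3.033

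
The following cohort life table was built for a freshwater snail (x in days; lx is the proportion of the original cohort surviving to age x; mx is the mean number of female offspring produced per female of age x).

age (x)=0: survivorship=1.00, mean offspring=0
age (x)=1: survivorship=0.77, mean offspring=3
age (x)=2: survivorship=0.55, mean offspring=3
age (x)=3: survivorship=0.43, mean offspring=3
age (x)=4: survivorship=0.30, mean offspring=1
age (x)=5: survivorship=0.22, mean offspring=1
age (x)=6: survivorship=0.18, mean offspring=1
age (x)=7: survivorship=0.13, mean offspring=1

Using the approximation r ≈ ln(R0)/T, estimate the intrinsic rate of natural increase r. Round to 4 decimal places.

R0 = Σ lx·mx = 0 + 2.31 + 1.65 + 1.29 + 0.3 + 0.22 + 0.18 + 0.13 = 6.08
Σ x·lx·mx = 13.77; T = 13.77/6.08 = 2.2648…
r ≈ ln(R0)/T = ln(6.08)/2.2648… = 0.796981… → 0.7970

0.7970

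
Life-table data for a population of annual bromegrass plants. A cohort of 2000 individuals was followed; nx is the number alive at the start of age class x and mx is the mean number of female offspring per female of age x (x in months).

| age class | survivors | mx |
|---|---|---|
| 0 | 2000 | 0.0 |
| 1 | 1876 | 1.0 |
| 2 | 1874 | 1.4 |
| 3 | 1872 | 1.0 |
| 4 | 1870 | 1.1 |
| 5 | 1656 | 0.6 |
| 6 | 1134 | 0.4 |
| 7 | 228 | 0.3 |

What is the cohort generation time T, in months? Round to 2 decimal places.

lx = nx/n0 = nx/2000: 1, 0.938, 0.937, 0.936, 0.935, 0.828, 0.567, 0.114
lx·mx: 0, 0.938, 1.3118, 0.936, 1.0285, 0.4968, 0.2268, 0.0342 → R0 = 4.9721
x·lx·mx: 0, 0.938, 2.6236, 2.808, 4.114, 2.484, 1.3608, 0.2394 → Σ = 14.5678
T = 14.5678 / 4.9721 = 2.929909… → 2.93

2.93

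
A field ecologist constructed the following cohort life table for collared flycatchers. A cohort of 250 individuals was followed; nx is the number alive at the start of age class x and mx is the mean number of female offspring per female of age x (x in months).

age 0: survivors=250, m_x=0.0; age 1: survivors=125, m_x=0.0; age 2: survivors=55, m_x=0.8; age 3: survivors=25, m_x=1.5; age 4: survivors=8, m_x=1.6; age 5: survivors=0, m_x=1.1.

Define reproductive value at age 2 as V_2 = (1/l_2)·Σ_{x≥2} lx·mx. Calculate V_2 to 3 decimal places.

1.715

lx = nx/n0 = nx/250: 1, 0.5, 0.22, 0.1, 0.032, 0
lx·mx for x ≥ 2: 0.176, 0.15, 0.0512, 0 → sum = 0.3772
V_2 = 0.3772 / l_2 = 0.3772 / 0.22 = 1.714545… → 1.715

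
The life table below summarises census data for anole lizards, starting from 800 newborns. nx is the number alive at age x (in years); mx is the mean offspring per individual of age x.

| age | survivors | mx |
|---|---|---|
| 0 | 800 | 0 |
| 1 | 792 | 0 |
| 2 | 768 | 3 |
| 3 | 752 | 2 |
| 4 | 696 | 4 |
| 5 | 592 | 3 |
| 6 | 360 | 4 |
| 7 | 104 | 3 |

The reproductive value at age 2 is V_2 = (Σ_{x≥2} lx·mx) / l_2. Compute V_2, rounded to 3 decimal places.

13.177

lx = nx/n0 = nx/800: 1, 0.99, 0.96, 0.94, 0.87, 0.74, 0.45, 0.13
lx·mx for x ≥ 2: 2.88, 1.88, 3.48, 2.22, 1.8, 0.39 → sum = 12.65
V_2 = 12.65 / l_2 = 12.65 / 0.96 = 13.177083… → 13.177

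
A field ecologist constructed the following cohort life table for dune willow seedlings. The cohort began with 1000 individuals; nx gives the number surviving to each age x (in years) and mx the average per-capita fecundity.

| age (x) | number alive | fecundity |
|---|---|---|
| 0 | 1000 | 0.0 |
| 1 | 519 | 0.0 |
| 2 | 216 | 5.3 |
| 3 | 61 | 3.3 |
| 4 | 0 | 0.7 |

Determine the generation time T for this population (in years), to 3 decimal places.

lx = nx/n0 = nx/1000: 1, 0.519, 0.216, 0.061, 0
lx·mx: 0, 0, 1.1448, 0.2013, 0 → R0 = 1.3461
x·lx·mx: 0, 0, 2.2896, 0.6039, 0 → Σ = 2.8935
T = 2.8935 / 1.3461 = 2.149543… → 2.150

2.150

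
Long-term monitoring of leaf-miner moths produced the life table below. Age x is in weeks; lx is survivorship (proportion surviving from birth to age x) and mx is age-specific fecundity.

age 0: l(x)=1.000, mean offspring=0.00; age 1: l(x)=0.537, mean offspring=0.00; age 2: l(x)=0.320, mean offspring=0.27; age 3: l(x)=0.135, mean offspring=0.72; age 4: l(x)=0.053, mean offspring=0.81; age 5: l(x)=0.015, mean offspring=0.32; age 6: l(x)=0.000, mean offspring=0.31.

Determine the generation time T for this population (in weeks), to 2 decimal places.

2.85

lx·mx: 0, 0, 0.0864, 0.0972, 0.04293, 0.0048, 0 → R0 = 0.23133
x·lx·mx: 0, 0, 0.1728, 0.2916, 0.17172, 0.024, 0 → Σ = 0.66012
T = 0.66012 / 0.23133 = 2.853586… → 2.85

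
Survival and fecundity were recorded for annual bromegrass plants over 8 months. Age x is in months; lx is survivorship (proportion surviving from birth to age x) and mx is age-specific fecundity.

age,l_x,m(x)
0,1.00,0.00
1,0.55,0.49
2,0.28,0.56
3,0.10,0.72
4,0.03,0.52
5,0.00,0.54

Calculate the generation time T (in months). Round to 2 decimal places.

1.68

lx·mx: 0, 0.2695, 0.1568, 0.072, 0.0156, 0 → R0 = 0.5139
x·lx·mx: 0, 0.2695, 0.3136, 0.216, 0.0624, 0 → Σ = 0.8615
T = 0.8615 / 0.5139 = 1.676396… → 1.68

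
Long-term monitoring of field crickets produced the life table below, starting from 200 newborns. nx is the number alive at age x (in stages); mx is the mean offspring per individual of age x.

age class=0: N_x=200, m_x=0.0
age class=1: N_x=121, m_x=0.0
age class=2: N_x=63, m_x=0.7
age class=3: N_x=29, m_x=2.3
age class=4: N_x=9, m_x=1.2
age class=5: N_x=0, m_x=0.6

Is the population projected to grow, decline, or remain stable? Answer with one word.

declining

lx = nx/n0 = nx/200: 1, 0.605, 0.315, 0.145, 0.045, 0
R0 = Σ lx·mx = 0 + 0 + 0.2205 + 0.3335 + 0.054 + 0 = 0.608
R0 < 1, so the population is declining.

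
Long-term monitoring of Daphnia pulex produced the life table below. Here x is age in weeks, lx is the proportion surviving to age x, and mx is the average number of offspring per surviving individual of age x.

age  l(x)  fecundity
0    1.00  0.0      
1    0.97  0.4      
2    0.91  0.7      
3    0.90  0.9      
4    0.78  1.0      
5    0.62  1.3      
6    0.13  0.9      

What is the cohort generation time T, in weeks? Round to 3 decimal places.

3.376

lx·mx: 0, 0.388, 0.637, 0.81, 0.78, 0.806, 0.117 → R0 = 3.538
x·lx·mx: 0, 0.388, 1.274, 2.43, 3.12, 4.03, 0.702 → Σ = 11.944
T = 11.944 / 3.538 = 3.375919… → 3.376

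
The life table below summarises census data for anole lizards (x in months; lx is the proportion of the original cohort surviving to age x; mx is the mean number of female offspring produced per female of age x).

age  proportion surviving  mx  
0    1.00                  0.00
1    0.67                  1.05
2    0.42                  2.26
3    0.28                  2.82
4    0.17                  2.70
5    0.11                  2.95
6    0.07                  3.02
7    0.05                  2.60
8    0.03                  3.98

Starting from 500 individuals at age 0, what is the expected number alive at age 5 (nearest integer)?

Expected survivors = N0 · l_5 = 500 × 0.11 = 55 → 55

55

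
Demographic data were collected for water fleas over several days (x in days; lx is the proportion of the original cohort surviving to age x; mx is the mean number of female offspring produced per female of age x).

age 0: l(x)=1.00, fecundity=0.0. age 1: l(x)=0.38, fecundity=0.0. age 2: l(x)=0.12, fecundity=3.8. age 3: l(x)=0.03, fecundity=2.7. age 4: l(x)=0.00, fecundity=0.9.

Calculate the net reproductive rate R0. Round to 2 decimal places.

lx·mx by age: 0, 0, 0.456, 0.081, 0
R0 = Σ lx·mx = 0.537 → 0.54

0.54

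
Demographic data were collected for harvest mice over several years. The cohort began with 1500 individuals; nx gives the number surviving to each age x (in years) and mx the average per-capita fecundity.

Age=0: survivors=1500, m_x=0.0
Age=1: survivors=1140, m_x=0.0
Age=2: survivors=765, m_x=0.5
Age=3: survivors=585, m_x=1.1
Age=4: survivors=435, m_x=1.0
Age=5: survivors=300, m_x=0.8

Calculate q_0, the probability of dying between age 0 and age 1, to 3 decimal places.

lx = nx/n0 = nx/1500: 1, 0.76, 0.51, 0.39, 0.29, 0.2
q_0 = (l_0 − l_1) / l_0 = (1 − 0.76) / 1
     = 0.24 / 1 = 0.24 → 0.240

0.240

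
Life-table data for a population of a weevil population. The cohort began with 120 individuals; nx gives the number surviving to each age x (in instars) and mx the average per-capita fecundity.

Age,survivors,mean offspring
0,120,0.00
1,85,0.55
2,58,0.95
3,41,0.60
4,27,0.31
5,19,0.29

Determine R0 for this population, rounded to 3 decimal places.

1.169

lx = nx/n0 = nx/120: 1, 0.70833…, 0.48333…, 0.34167…, 0.225, 0.15833…
lx·mx by age: 0, 0.389583…, 0.459167…, 0.205…, 0.06975, 0.045917…
R0 = Σ lx·mx = 1.169417… → 1.169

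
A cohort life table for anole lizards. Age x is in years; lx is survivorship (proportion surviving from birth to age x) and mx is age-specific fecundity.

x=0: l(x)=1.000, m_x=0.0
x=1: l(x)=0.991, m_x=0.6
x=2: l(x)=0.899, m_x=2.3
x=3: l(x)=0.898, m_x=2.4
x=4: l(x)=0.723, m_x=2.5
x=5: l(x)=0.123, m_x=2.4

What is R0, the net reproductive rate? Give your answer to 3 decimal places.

lx·mx by age: 0, 0.5946, 2.0677, 2.1552, 1.8075, 0.2952
R0 = Σ lx·mx = 6.9202 → 6.920

6.920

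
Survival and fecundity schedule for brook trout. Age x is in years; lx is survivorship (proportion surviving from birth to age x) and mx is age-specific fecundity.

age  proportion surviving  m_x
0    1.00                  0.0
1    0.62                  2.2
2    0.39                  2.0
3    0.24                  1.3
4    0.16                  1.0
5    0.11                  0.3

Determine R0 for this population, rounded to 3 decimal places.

2.649

lx·mx by age: 0, 1.364, 0.78, 0.312, 0.16, 0.033
R0 = Σ lx·mx = 2.649 → 2.649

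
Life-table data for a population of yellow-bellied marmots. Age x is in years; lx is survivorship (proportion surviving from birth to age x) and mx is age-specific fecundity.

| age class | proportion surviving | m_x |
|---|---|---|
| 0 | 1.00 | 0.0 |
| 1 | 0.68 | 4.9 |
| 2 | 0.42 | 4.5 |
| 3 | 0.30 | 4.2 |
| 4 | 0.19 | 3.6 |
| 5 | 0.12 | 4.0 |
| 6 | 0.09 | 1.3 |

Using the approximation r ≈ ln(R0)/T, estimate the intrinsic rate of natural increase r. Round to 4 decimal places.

R0 = Σ lx·mx = 0 + 3.332 + 1.89 + 1.26 + 0.684 + 0.48 + 0.117 = 7.763
Σ x·lx·mx = 16.73; T = 16.73/7.763 = 2.15509…
r ≈ ln(R0)/T = ln(7.763)/2.15509… = 0.950941… → 0.9509

0.9509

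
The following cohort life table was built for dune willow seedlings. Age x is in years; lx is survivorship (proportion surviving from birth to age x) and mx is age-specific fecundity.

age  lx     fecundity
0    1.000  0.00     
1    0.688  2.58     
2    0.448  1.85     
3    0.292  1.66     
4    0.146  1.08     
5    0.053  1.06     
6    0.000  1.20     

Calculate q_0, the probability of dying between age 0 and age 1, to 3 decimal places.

q_0 = (l_0 − l_1) / l_0 = (1 − 0.688) / 1
     = 0.312 / 1 = 0.312 → 0.312

0.312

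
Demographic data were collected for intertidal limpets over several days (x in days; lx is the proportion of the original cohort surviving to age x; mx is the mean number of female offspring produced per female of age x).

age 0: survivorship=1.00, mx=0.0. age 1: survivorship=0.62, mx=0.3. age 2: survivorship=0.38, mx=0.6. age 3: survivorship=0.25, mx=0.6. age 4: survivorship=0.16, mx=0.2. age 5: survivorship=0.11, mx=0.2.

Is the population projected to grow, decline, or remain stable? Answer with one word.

R0 = Σ lx·mx = 0 + 0.186 + 0.228 + 0.15 + 0.032 + 0.022 = 0.618
R0 < 1, so the population is declining.

declining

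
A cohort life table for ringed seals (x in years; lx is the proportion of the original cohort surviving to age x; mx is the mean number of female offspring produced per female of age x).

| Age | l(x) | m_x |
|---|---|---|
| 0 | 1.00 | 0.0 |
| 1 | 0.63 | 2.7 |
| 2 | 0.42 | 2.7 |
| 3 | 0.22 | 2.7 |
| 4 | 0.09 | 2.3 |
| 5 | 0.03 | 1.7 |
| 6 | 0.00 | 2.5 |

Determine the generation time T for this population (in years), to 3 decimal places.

1.854

lx·mx: 0, 1.701, 1.134, 0.594, 0.207, 0.051, 0 → R0 = 3.687
x·lx·mx: 0, 1.701, 2.268, 1.782, 0.828, 0.255, 0 → Σ = 6.834
T = 6.834 / 3.687 = 1.853539… → 1.854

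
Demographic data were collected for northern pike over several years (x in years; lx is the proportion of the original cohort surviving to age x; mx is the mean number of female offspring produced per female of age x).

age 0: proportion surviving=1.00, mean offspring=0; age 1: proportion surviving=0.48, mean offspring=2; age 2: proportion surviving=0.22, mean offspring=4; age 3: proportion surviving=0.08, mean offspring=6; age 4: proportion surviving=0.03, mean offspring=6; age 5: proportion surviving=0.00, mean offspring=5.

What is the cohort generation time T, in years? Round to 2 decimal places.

1.95

lx·mx: 0, 0.96, 0.88, 0.48, 0.18, 0 → R0 = 2.5
x·lx·mx: 0, 0.96, 1.76, 1.44, 0.72, 0 → Σ = 4.88
T = 4.88 / 2.5 = 1.952 → 1.95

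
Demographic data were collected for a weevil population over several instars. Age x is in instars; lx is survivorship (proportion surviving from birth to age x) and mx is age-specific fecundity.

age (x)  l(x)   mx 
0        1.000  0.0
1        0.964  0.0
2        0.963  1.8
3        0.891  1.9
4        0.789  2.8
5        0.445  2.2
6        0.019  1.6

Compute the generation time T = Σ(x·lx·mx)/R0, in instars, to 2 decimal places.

lx·mx: 0, 0, 1.7334, 1.6929, 2.2092, 0.979, 0.0304 → R0 = 6.6449
x·lx·mx: 0, 0, 3.4668, 5.0787, 8.8368, 4.895, 0.1824 → Σ = 22.4597
T = 22.4597 / 6.6449 = 3.379991… → 3.38

3.38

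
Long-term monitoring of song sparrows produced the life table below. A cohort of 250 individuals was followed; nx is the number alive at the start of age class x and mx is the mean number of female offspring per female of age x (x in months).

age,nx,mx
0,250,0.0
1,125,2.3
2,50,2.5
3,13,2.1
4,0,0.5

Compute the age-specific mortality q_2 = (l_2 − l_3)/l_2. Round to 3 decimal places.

lx = nx/n0 = nx/250: 1, 0.5, 0.2, 0.052, 0
q_2 = (l_2 − l_3) / l_2 = (0.2 − 0.052) / 0.2
     = 0.148 / 0.2 = 0.74 → 0.740

0.740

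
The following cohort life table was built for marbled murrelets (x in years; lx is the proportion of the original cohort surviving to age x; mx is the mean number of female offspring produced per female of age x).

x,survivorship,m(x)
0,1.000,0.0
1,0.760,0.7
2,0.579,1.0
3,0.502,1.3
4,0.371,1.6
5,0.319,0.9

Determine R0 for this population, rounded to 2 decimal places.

2.64

lx·mx by age: 0, 0.532, 0.579, 0.6526, 0.5936, 0.2871
R0 = Σ lx·mx = 2.6443 → 2.64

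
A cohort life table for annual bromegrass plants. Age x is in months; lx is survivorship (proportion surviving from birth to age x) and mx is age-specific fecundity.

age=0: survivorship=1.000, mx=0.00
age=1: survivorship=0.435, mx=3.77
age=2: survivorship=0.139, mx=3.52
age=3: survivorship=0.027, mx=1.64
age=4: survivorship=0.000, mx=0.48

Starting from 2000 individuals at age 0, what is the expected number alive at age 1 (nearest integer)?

Expected survivors = N0 · l_1 = 2000 × 0.435 = 870 → 870

870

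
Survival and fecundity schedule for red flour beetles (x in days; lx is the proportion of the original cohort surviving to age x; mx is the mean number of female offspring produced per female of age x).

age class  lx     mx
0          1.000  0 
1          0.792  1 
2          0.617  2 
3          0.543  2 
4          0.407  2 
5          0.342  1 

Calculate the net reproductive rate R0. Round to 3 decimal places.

4.268

lx·mx by age: 0, 0.792, 1.234, 1.086, 0.814, 0.342
R0 = Σ lx·mx = 4.268 → 4.268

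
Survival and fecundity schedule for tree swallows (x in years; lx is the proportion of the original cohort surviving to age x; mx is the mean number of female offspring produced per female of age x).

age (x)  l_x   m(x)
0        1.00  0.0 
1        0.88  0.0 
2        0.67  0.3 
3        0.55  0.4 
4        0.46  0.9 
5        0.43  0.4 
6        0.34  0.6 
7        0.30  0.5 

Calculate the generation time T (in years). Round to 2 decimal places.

4.30

lx·mx: 0, 0, 0.201, 0.22, 0.414, 0.172, 0.204, 0.15 → R0 = 1.361
x·lx·mx: 0, 0, 0.402, 0.66, 1.656, 0.86, 1.224, 1.05 → Σ = 5.852
T = 5.852 / 1.361 = 4.29978… → 4.30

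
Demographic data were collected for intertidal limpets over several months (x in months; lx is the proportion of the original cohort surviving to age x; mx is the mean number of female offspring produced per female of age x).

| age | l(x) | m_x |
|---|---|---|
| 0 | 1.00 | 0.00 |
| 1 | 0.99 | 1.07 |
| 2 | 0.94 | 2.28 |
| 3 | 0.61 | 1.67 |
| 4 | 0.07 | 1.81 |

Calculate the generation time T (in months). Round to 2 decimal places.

lx·mx: 0, 1.0593, 2.1432, 1.0187, 0.1267 → R0 = 4.3479
x·lx·mx: 0, 1.0593, 4.2864, 3.0561, 0.5068 → Σ = 8.9086
T = 8.9086 / 4.3479 = 2.048943… → 2.05

2.05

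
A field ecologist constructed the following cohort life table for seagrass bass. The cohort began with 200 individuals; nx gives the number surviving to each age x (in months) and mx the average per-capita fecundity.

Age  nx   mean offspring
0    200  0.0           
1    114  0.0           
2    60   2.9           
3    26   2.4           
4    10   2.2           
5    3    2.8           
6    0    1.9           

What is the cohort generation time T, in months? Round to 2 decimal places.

lx = nx/n0 = nx/200: 1, 0.57, 0.3, 0.13, 0.05, 0.015, 0
lx·mx: 0, 0, 0.87, 0.312, 0.11, 0.042, 0 → R0 = 1.334
x·lx·mx: 0, 0, 1.74, 0.936, 0.44, 0.21, 0 → Σ = 3.326
T = 3.326 / 1.334 = 2.493253… → 2.49

2.49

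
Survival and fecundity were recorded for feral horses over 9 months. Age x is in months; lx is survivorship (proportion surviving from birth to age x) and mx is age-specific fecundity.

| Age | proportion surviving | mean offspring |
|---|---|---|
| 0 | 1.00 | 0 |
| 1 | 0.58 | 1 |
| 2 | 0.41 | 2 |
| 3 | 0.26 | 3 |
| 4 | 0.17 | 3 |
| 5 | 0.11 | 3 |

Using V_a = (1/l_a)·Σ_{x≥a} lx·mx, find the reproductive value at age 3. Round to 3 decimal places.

lx·mx for x ≥ 3: 0.78, 0.51, 0.33 → sum = 1.62
V_3 = 1.62 / l_3 = 1.62 / 0.26 = 6.230769… → 6.231

6.231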